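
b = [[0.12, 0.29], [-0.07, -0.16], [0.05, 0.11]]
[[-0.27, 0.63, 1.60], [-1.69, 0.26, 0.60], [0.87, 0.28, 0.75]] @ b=[[0.00,-0.00], [-0.19,-0.47], [0.12,0.29]]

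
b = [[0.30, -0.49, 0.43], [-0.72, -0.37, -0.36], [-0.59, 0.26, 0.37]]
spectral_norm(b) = 1.00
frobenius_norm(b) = 1.36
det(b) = -0.42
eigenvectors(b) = [[0.43+0.00j,  (0.14+0.54j),  (0.14-0.54j)], [(0.9+0j),  (-0.07-0.39j),  -0.07+0.39j], [0.02+0.00j,  -0.73+0.00j,  -0.73-0.00j]]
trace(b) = 0.30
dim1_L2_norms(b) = [0.72, 0.89, 0.74]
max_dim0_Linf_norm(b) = 0.72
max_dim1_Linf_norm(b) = 0.72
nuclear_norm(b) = 2.30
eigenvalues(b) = [(-0.72+0j), (0.51+0.57j), (0.51-0.57j)]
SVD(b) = [[-0.43,-0.42,0.8],[0.77,-0.63,0.09],[0.47,0.66,0.59]] @ diag([1.004803348746524, 0.6758595340049667, 0.6213566774746697]) @ [[-0.96,0.05,-0.29], [-0.09,0.9,0.43], [-0.28,-0.44,0.85]]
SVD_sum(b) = [[0.42,  -0.02,  0.13], [-0.74,  0.04,  -0.22], [-0.45,  0.02,  -0.14]] + [[0.02, -0.25, -0.12], [0.04, -0.38, -0.18], [-0.04, 0.4, 0.19]] + [[-0.14, -0.22, 0.43], [-0.02, -0.02, 0.05], [-0.1, -0.16, 0.32]]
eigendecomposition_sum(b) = [[-0.18+0.00j, -0.25-0.00j, (-0.01+0j)], [(-0.39+0j), (-0.53-0j), -0.02+0.00j], [(-0.01+0j), (-0.01-0j), -0.00+0.00j]] + [[0.24+0.17j, -0.12-0.07j, (0.22-0.2j)],[(-0.17-0.13j), (0.08+0.06j), (-0.17+0.13j)],[(-0.29+0.25j), 0.13-0.13j, (0.19+0.35j)]] + [[0.24-0.17j, -0.12+0.07j, 0.22+0.20j], [-0.17+0.13j, (0.08-0.06j), -0.17-0.13j], [-0.29-0.25j, (0.13+0.13j), 0.19-0.35j]]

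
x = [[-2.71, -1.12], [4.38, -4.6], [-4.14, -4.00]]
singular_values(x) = [6.61, 6.19]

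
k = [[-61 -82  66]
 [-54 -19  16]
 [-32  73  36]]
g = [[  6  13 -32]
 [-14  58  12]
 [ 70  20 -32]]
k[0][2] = 66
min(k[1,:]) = -54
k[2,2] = 36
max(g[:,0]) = 70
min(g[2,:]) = -32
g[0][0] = 6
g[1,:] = [-14, 58, 12]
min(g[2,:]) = -32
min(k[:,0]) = -61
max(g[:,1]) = 58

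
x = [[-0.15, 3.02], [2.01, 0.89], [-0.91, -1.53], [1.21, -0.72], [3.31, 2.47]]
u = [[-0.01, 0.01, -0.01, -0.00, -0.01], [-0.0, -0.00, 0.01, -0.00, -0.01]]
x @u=[[0.0, -0.00, 0.03, 0.0, -0.03], [-0.02, 0.02, -0.01, 0.00, -0.03], [0.01, -0.01, -0.01, 0.00, 0.02], [-0.01, 0.01, -0.02, 0.00, -0.0], [-0.03, 0.03, -0.01, 0.00, -0.06]]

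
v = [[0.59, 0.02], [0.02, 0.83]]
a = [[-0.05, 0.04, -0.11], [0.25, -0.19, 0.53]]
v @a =[[-0.02,0.02,-0.05], [0.21,-0.16,0.44]]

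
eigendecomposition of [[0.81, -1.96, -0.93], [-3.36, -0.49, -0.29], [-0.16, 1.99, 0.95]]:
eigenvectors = [[0.65,  -0.38,  -0.02],[-0.55,  -0.77,  -0.43],[-0.53,  0.51,  0.9]]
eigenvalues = [3.22, -1.94, -0.01]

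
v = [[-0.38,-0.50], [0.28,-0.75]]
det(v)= 0.425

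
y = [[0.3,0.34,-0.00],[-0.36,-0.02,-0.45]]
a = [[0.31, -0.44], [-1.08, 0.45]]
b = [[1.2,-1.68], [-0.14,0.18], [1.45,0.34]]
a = y @ b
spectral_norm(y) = 0.63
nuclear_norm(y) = 1.00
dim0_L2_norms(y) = [0.47, 0.34, 0.45]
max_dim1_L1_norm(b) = 2.88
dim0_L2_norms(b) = [1.89, 1.72]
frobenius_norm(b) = 2.56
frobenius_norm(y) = 0.73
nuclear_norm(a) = 1.53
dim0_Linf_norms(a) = [1.08, 0.45]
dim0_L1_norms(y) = [0.66, 0.36, 0.45]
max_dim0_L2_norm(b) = 1.89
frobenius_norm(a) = 1.29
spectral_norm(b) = 2.20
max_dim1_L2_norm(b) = 2.06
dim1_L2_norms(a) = [0.54, 1.17]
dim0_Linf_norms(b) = [1.45, 1.68]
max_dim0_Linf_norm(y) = 0.45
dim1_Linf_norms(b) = [1.68, 0.18, 1.45]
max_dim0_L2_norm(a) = 1.12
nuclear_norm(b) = 3.50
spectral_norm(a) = 1.26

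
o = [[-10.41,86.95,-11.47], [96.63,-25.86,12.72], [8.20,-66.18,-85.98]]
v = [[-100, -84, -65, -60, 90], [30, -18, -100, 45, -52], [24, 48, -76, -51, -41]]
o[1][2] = 12.72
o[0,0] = -10.41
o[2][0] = 8.2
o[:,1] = [86.95, -25.86, -66.18]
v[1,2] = -100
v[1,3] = 45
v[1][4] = -52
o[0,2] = -11.47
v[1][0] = 30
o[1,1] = -25.86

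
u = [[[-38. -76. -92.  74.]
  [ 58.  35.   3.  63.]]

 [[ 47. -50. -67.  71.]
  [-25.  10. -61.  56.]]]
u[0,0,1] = -76.0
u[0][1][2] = 3.0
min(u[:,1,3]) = 56.0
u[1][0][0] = 47.0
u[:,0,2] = [-92.0, -67.0]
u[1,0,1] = -50.0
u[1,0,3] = 71.0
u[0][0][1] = -76.0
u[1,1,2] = -61.0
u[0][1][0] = 58.0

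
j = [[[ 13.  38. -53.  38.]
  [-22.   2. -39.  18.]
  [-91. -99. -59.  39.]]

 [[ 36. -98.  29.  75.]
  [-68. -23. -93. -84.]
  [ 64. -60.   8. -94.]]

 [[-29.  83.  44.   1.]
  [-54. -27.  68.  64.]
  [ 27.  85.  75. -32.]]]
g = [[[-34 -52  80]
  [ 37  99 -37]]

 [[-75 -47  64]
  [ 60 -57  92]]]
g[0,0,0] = -34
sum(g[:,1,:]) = 194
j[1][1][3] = -84.0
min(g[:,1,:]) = -57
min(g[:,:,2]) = -37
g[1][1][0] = 60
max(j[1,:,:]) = 75.0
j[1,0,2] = 29.0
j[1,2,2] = 8.0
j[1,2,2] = 8.0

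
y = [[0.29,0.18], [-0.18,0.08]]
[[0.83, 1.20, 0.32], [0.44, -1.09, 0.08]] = y @ [[-0.23, 5.24, 0.20], [4.99, -1.8, 1.47]]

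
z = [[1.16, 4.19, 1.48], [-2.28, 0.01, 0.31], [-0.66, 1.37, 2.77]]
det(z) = 20.53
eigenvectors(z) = [[-0.78+0.00j, (-0.78-0j), (0.35+0j)], [0.15-0.53j, (0.15+0.53j), (-0.24+0j)], [(-0.29-0.06j), (-0.29+0.06j), 0.91+0.00j]]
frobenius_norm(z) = 6.03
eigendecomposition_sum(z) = [[(0.76+1.65j), (2.15-0.57j), 0.27-0.78j], [(-1.26+0.2j), (-0.03+1.56j), (0.48+0.33j)], [(0.14+0.66j), (0.83-0.03j), 0.16-0.26j]] + [[(0.76-1.65j), (2.15+0.57j), (0.27+0.78j)], [(-1.26-0.2j), (-0.03-1.56j), 0.48-0.33j], [0.14-0.66j, 0.83+0.03j, 0.16+0.26j]] + [[-0.36+0.00j, (-0.11-0j), 0.94-0.00j], [(0.25-0j), 0.08+0.00j, -0.64+0.00j], [(-0.95+0j), (-0.29-0j), 2.45-0.00j]]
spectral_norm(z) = 5.12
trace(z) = 3.94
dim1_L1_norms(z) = [6.83, 2.6, 4.8]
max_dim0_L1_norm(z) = 5.57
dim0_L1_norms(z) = [4.1, 5.57, 4.56]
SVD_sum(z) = [[0.68, 3.78, 2.29], [-0.03, -0.15, -0.09], [0.37, 2.09, 1.27]] + [[0.75,  0.14,  -0.45],[-1.76,  -0.33,  1.06],[-1.48,  -0.28,  0.90]] + [[-0.27,0.27,-0.36], [-0.49,0.49,-0.66], [0.45,-0.45,0.60]]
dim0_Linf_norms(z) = [2.28, 4.19, 2.77]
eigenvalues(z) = [(0.89+2.95j), (0.89-2.95j), (2.16+0j)]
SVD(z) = [[-0.87,0.31,-0.37], [0.03,-0.73,-0.69], [-0.48,-0.61,0.63]] @ diag([5.11878996055924, 2.8654298291574976, 1.399786138612733]) @ [[-0.15, -0.85, -0.51],  [0.85, 0.16, -0.51],  [0.51, -0.51, 0.69]]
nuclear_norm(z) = 9.38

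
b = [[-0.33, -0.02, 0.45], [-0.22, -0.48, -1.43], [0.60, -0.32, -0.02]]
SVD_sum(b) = [[0.03, 0.12, 0.38], [-0.1, -0.46, -1.45], [-0.00, -0.02, -0.07]] + [[-0.29, 0.08, -0.01], [-0.11, 0.03, -0.00], [0.64, -0.19, 0.02]] + [[-0.07, -0.22, 0.08], [-0.02, -0.05, 0.02], [-0.03, -0.11, 0.04]]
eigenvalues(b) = [0.68, -0.45, -1.07]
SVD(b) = [[0.26, 0.41, 0.88], [-0.97, 0.15, 0.21], [-0.05, -0.9, 0.43]] @ diag([1.5730913791453616, 0.7380071736789195, 0.28112083604208205]) @ [[0.06, 0.3, 0.95], [-0.96, 0.28, -0.03], [-0.27, -0.91, 0.31]]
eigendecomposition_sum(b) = [[0.12, -0.05, 0.19], [-0.35, 0.15, -0.53], [0.27, -0.12, 0.41]] + [[-0.3, -0.09, 0.03],[-0.49, -0.14, 0.04],[0.06, 0.02, -0.01]] + [[-0.15,0.12,0.23], [0.62,-0.49,-0.94], [0.28,-0.22,-0.42]]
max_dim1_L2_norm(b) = 1.52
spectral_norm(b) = 1.57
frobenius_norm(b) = 1.76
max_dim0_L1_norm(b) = 1.9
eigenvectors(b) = [[-0.27, 0.52, -0.22], [0.77, 0.85, 0.89], [-0.58, -0.1, 0.40]]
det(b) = 0.33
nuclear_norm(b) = 2.59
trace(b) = -0.83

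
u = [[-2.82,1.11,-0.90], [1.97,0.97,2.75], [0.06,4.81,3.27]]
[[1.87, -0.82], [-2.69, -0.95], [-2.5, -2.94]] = u @ [[-0.56, 0.33], [-0.16, -0.29], [-0.52, -0.48]]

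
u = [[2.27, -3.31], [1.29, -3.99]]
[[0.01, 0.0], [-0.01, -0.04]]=u@ [[0.02, 0.03], [0.01, 0.02]]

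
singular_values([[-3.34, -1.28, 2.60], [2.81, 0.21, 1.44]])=[4.73, 2.68]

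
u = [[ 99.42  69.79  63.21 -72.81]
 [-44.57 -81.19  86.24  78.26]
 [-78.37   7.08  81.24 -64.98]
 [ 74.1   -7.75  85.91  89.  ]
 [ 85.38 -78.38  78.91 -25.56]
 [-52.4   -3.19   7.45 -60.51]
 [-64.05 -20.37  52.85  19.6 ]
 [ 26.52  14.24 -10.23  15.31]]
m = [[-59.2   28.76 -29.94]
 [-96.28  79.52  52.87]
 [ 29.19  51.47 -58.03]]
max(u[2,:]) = 81.24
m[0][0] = -59.2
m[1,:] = [-96.28, 79.52, 52.87]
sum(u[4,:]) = 60.349999999999994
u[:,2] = [63.21, 86.24, 81.24, 85.91, 78.91, 7.45, 52.85, -10.23]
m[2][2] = -58.03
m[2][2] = -58.03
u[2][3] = -64.98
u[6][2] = 52.85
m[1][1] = 79.52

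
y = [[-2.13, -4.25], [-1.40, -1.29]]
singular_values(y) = [5.08, 0.63]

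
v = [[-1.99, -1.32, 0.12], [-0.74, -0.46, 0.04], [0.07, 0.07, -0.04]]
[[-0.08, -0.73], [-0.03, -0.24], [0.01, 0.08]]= v @ [[-0.03,-0.3], [0.1,0.92], [-0.1,-0.93]]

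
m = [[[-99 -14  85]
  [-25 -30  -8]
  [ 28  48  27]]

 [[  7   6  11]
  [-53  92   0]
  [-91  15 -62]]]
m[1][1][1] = 92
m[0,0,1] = -14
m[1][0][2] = 11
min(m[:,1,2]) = -8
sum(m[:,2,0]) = -63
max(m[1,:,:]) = 92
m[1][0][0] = 7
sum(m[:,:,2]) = 53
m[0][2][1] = 48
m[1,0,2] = 11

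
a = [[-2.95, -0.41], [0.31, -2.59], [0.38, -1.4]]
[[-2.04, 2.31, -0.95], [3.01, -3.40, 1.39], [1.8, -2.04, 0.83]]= a @ [[0.84, -0.95, 0.39],[-1.06, 1.2, -0.49]]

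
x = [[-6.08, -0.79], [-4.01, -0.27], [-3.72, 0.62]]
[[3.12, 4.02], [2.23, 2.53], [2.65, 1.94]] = x @ [[-0.60,-0.60], [0.67,-0.47]]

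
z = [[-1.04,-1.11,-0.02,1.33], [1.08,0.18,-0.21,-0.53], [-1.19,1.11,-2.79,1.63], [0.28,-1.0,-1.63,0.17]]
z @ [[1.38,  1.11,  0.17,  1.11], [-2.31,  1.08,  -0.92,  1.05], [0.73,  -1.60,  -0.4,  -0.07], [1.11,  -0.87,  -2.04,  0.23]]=[[2.59, -3.48, -1.86, -2.01], [0.33, 2.19, 1.18, 1.28], [-4.43, 2.92, -3.43, 0.41], [1.7, 1.69, 1.27, -0.59]]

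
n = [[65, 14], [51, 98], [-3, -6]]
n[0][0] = 65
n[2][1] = -6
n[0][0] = 65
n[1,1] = 98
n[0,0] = 65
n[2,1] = -6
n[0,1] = 14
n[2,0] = -3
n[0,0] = 65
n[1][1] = 98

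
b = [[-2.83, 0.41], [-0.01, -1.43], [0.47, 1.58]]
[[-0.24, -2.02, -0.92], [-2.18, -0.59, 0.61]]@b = [[0.27, 1.34], [6.46, 0.91]]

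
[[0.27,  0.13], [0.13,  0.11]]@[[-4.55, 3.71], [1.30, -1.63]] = [[-1.06, 0.79], [-0.45, 0.3]]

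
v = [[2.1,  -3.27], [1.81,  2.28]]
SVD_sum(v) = [[1.08,-3.58], [-0.48,1.59]] + [[1.02, 0.31],[2.29, 0.69]]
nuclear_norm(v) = 6.71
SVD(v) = [[-0.91, 0.41], [0.41, 0.91]] @ diag([4.0892861069045265, 2.618232063029864]) @ [[-0.29, 0.96], [0.96, 0.29]]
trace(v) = 4.38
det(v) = 10.71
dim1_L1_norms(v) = [5.37, 4.09]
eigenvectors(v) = [[0.80+0.00j, (0.8-0j)], [-0.02-0.60j, -0.02+0.60j]]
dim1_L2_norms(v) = [3.89, 2.91]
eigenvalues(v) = [(2.19+2.43j), (2.19-2.43j)]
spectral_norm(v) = 4.09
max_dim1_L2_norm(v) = 3.89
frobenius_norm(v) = 4.86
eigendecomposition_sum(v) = [[(1.05+1.26j),  -1.63+1.47j], [(0.91-0.82j),  1.14+1.18j]] + [[(1.05-1.26j), -1.63-1.47j], [0.91+0.82j, 1.14-1.18j]]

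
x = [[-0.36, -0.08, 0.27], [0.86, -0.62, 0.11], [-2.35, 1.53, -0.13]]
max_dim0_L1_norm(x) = 3.57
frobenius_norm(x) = 3.04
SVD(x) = [[-0.08, -0.98, -0.19], [0.35, -0.2, 0.91], [-0.93, 0.01, 0.36]] @ diag([3.0116993544988846, 0.3936341914108529, 0.0043728095456623435]) @ [[0.84, -0.54, 0.05], [0.4, 0.55, -0.73], [0.37, 0.63, 0.68]]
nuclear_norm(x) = 3.41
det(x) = 0.01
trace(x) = -1.11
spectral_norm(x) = 3.01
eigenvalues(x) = [(-0.56+0.76j), (-0.56-0.76j), (0.01+0j)]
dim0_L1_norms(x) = [3.57, 2.23, 0.51]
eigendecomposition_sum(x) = [[-0.18+0.51j, -0.04-0.29j, 0.13-0.01j], [0.43+0.41j, -0.31-0.09j, 0.05-0.14j], [-1.17-0.76j, (0.76+0.07j), -0.07+0.34j]] + [[(-0.18-0.51j), (-0.04+0.29j), (0.13+0.01j)], [0.43-0.41j, (-0.31+0.09j), (0.05+0.14j)], [-1.17+0.76j, 0.76-0.07j, (-0.07-0.34j)]] + [[-0.00-0.00j, 0j, 0.00+0.00j],[(-0-0j), 0.00+0.00j, 0j],[-0.00-0.00j, 0.00+0.00j, 0j]]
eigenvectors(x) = [[(-0.08-0.33j), (-0.08+0.33j), 0.37+0.00j],[-0.36-0.07j, (-0.36+0.07j), 0.63+0.00j],[(0.87+0j), 0.87-0.00j, (0.69+0j)]]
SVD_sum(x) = [[-0.21, 0.13, -0.01], [0.89, -0.58, 0.05], [-2.35, 1.53, -0.13]] + [[-0.15, -0.21, 0.28], [-0.03, -0.04, 0.06], [0.0, 0.00, -0.0]] + [[-0.00,  -0.0,  -0.0], [0.0,  0.0,  0.00], [0.0,  0.00,  0.0]]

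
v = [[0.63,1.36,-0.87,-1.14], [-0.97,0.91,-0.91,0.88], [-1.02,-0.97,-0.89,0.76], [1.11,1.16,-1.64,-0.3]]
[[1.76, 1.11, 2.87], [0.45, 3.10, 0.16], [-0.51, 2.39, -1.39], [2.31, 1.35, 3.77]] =v @[[0.51, -1.51, 1.20], [0.5, 0.41, 0.8], [-0.68, -1.53, -0.88], [-0.15, -0.15, -0.23]]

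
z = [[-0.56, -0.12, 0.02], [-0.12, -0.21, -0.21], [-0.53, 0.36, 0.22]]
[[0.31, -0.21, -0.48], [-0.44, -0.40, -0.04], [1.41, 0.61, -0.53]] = z@[[-0.99, 0.04, 0.86], [2.11, 1.62, -0.07], [0.56, 0.24, -0.22]]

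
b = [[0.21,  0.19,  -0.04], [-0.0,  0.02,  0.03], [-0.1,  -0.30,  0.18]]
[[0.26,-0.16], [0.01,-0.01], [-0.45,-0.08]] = b@[[0.03, -1.15], [1.24, 0.34], [-0.44, -0.51]]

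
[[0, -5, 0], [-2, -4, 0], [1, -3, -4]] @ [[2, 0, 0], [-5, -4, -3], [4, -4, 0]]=[[25, 20, 15], [16, 16, 12], [1, 28, 9]]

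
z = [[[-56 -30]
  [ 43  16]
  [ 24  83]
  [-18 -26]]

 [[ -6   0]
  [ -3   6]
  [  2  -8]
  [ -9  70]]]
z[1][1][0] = -3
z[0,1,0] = 43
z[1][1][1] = 6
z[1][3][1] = 70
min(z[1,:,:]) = -9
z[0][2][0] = 24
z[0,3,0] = -18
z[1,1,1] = 6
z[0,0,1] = -30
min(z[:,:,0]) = -56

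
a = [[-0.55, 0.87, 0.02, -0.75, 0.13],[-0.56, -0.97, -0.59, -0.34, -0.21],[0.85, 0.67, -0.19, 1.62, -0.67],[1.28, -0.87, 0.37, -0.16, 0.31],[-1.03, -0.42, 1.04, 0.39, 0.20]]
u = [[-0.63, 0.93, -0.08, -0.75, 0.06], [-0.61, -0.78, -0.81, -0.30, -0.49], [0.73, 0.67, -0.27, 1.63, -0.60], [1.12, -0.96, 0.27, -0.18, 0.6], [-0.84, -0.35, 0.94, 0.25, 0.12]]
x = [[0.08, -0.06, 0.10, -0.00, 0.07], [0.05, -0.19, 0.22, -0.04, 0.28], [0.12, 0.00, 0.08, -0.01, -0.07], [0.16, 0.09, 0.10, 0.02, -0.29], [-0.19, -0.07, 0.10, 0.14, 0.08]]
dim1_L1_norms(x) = [0.31, 0.78, 0.28, 0.66, 0.58]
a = u + x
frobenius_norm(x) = 0.65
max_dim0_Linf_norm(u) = 1.63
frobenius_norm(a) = 3.58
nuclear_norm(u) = 6.86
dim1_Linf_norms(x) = [0.1, 0.28, 0.12, 0.29, 0.19]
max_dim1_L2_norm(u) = 2.02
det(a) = -0.88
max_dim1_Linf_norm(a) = 1.62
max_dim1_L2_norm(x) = 0.41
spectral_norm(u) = 2.22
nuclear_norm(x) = 1.10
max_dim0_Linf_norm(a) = 1.62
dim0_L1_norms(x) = [0.6, 0.41, 0.6, 0.21, 0.79]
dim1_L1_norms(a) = [2.32, 2.67, 4.0, 2.99, 3.08]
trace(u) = -1.74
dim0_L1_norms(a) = [4.27, 3.8, 2.21, 3.26, 1.52]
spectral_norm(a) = 2.35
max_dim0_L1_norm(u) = 3.93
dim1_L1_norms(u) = [2.45, 2.99, 3.9, 3.13, 2.5]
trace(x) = 0.07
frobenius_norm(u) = 3.51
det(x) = 0.00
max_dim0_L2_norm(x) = 0.42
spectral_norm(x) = 0.51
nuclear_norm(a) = 7.08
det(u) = 0.02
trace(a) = -1.67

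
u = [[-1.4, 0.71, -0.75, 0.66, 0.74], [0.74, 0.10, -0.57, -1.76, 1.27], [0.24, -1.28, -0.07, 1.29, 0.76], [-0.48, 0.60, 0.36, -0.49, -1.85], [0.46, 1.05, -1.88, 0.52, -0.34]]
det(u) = 9.86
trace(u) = -2.20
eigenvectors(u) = [[(-0.26+0j),(-0.03+0.29j),-0.03-0.29j,(0.92+0j),-0.39+0.00j], [-0.69+0.00j,0.14-0.34j,(0.14+0.34j),-0.19+0.00j,-0.64+0.00j], [(0.34+0j),0.48+0.17j,0.48-0.17j,-0.12+0.00j,(-0.55+0j)], [(0.28+0j),(-0.53+0j),(-0.53-0j),-0.01+0.00j,(-0.31+0j)], [(-0.51+0j),(-0.06+0.49j),(-0.06-0.49j),(-0.33+0j),(-0.2+0j)]]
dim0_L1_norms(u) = [3.32, 3.74, 3.63, 4.72, 4.96]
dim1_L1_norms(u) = [4.26, 4.44, 3.64, 3.78, 4.25]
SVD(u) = [[-0.08, 0.43, 0.44, -0.76, 0.19], [-0.41, -0.75, 0.31, -0.10, 0.40], [-0.50, 0.45, -0.27, 0.31, 0.62], [0.75, -0.09, -0.06, -0.01, 0.65], [0.1, 0.2, 0.8, 0.56, -0.0]] @ diag([2.746358774684946, 2.544364930104143, 2.529011470573383, 1.6223631113621448, 0.34388878982418136]) @ [[-0.23, 0.40, 0.15, -0.10, -0.87], [-0.36, -0.08, -0.13, 0.92, -0.07], [-0.02, 0.59, -0.79, -0.06, 0.14], [0.82, -0.23, -0.27, 0.23, -0.39], [-0.39, -0.66, -0.5, -0.3, -0.25]]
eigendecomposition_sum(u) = [[0.11+0.00j, 0.30-0.00j, (-0.37+0j), (-0.29+0j), 0.27+0.00j], [(0.3+0j), 0.83-0.00j, (-1.01+0j), (-0.78+0j), (0.74+0j)], [-0.14-0.00j, -0.40+0.00j, 0.49+0.00j, 0.38-0.00j, (-0.36-0j)], [-0.12-0.00j, (-0.33+0j), 0.40+0.00j, 0.31-0.00j, (-0.3-0j)], [(0.22+0j), 0.61-0.00j, -0.74+0.00j, -0.57+0.00j, (0.55+0j)]] + [[-0.06+0.09j, 0.16-0.26j, (-0.29-0.04j), 0.38+0.23j, -0.17+0.41j],[0.11-0.08j, (-0.28+0.25j), (0.33+0.15j), -0.37-0.41j, (0.35-0.43j)],[(0.12+0.15j), -0.37-0.37j, (-0.19+0.47j), (0.55-0.54j), (0.62+0.46j)],[-0.17-0.10j, 0.50+0.24j, 0.02-0.54j, -0.36+0.73j, (-0.77-0.24j)],[(-0.11+0.15j), (0.27-0.43j), -0.49-0.07j, 0.63+0.40j, -0.30+0.69j]] + [[(-0.06-0.09j), (0.16+0.26j), (-0.29+0.04j), 0.38-0.23j, -0.17-0.41j], [(0.11+0.08j), (-0.28-0.25j), (0.33-0.15j), (-0.37+0.41j), (0.35+0.43j)], [0.12-0.15j, -0.37+0.37j, (-0.19-0.47j), 0.55+0.54j, (0.62-0.46j)], [-0.17+0.10j, (0.5-0.24j), (0.02+0.54j), (-0.36-0.73j), -0.77+0.24j], [(-0.11-0.15j), 0.27+0.43j, (-0.49+0.07j), 0.63-0.40j, -0.30-0.69j]] + [[(-1.35-0j), 0.17+0.00j, 0.30-0.00j, (0.31+0j), 0.81-0.00j],[(0.28+0j), -0.04-0.00j, (-0.06+0j), -0.06-0.00j, (-0.17+0j)],[(0.18+0j), -0.02-0.00j, (-0.04+0j), -0.04-0.00j, (-0.11+0j)],[0.01+0.00j, -0.00-0.00j, -0.00+0.00j, -0.00-0.00j, (-0.01+0j)],[0.48+0.00j, -0.06-0.00j, (-0.11+0j), (-0.11-0j), -0.29+0.00j]] + [[(-0.03+0j),-0.08-0.00j,-0.10+0.00j,(-0.11+0j),(-0+0j)],[(-0.05+0j),-0.13-0.00j,-0.17+0.00j,(-0.18+0j),-0.00+0.00j],[-0.04+0.00j,-0.11-0.00j,-0.14+0.00j,-0.15+0.00j,(-0+0j)],[(-0.03+0j),-0.06-0.00j,(-0.08+0j),-0.09+0.00j,(-0+0j)],[-0.02+0.00j,-0.04-0.00j,(-0.05+0j),-0.06+0.00j,-0.00+0.00j]]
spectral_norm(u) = 2.75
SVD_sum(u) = [[0.05, -0.09, -0.03, 0.02, 0.20],[0.26, -0.45, -0.18, 0.12, 0.99],[0.31, -0.54, -0.21, 0.14, 1.19],[-0.47, 0.82, 0.32, -0.21, -1.79],[-0.06, 0.1, 0.04, -0.03, -0.23]] + [[-0.4, -0.08, -0.14, 1.01, -0.08], [0.69, 0.15, 0.25, -1.75, 0.14], [-0.41, -0.09, -0.15, 1.05, -0.08], [0.08, 0.02, 0.03, -0.22, 0.02], [-0.18, -0.04, -0.07, 0.46, -0.04]] + [[-0.02, 0.65, -0.88, -0.07, 0.15], [-0.02, 0.46, -0.62, -0.05, 0.11], [0.01, -0.40, 0.53, 0.04, -0.09], [0.0, -0.09, 0.12, 0.01, -0.02], [-0.04, 1.19, -1.61, -0.12, 0.28]] + [[-1.01, 0.28, 0.34, -0.29, 0.49], [-0.14, 0.04, 0.05, -0.04, 0.07], [0.41, -0.11, -0.14, 0.12, -0.2], [-0.01, 0.0, 0.0, -0.00, 0.00], [0.74, -0.20, -0.25, 0.21, -0.36]] + [[-0.03, -0.04, -0.03, -0.02, -0.02], [-0.05, -0.09, -0.07, -0.04, -0.03], [-0.08, -0.14, -0.11, -0.06, -0.05], [-0.09, -0.15, -0.11, -0.07, -0.06], [0.00, 0.0, 0.00, 0.0, 0.0]]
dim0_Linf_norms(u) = [1.4, 1.28, 1.88, 1.76, 1.85]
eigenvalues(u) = [(2.29+0j), (-1.19+2.23j), (-1.19-2.23j), (-1.72+0j), (-0.39+0j)]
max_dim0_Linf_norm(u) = 1.88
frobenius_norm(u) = 4.81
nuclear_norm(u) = 9.79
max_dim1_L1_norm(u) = 4.44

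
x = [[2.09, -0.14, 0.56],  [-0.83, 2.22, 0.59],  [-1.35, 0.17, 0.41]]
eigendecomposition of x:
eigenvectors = [[(-0.44+0.03j), -0.44-0.03j, (0.13+0j)], [(-0.65+0j), -0.65-0.00j, -0.98+0.00j], [0.57-0.25j, (0.57+0.25j), -0.17+0.00j]]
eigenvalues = [(1.15+0.26j), (1.15-0.26j), (2.43+0j)]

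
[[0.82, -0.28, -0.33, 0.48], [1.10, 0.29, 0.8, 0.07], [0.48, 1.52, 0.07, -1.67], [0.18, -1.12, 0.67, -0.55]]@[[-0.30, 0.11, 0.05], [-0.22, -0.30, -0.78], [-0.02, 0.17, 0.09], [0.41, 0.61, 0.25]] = [[0.02, 0.41, 0.35], [-0.38, 0.21, -0.08], [-1.16, -1.41, -1.57], [-0.05, 0.13, 0.81]]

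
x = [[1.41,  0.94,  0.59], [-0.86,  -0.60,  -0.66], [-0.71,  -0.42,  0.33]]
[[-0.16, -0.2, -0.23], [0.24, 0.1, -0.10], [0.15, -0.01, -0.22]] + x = [[1.25, 0.74, 0.36],  [-0.62, -0.50, -0.76],  [-0.56, -0.43, 0.11]]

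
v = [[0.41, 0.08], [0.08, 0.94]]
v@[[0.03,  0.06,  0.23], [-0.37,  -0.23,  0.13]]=[[-0.02, 0.01, 0.1],[-0.35, -0.21, 0.14]]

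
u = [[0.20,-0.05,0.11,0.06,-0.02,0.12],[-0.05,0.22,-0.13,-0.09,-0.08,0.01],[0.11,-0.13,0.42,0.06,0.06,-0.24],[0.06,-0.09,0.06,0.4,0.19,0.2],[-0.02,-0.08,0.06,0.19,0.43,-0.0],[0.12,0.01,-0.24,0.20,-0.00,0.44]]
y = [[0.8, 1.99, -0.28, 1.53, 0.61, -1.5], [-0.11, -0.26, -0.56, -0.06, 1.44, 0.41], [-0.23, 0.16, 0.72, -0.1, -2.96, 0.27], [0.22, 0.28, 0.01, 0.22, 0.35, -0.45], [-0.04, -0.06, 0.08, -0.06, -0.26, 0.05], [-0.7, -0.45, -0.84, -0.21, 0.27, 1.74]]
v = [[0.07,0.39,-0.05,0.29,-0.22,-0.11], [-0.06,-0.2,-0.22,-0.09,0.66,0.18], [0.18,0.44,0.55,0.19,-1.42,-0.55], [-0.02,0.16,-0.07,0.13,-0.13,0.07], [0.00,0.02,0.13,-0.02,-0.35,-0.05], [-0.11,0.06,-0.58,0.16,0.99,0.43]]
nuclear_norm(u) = 2.11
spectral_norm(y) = 3.70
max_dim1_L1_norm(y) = 6.71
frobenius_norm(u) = 1.10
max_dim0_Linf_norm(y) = 2.96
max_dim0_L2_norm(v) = 1.9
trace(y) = 2.96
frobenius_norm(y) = 5.18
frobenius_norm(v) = 2.35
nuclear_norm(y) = 8.44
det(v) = 0.00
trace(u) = 2.11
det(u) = 0.00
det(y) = -0.00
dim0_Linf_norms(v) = [0.18, 0.44, 0.58, 0.29, 1.42, 0.55]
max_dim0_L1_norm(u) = 1.02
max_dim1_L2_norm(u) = 0.55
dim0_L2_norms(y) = [1.12, 2.08, 1.27, 1.57, 3.39, 2.39]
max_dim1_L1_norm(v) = 3.33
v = u @ y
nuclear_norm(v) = 3.10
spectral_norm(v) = 2.24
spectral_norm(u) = 0.74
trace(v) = 0.63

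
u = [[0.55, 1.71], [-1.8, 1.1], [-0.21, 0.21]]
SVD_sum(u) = [[-0.62,0.81], [-1.19,1.56], [-0.18,0.23]] + [[1.17, 0.9], [-0.61, -0.46], [-0.03, -0.02]]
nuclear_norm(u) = 3.90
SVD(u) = [[-0.46, 0.89], [-0.88, -0.46], [-0.13, -0.02]] @ diag([2.237330605016552, 1.6610694638865253]) @ [[0.61, -0.79], [0.79, 0.61]]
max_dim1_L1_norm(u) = 2.9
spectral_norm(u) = 2.24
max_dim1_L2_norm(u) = 2.11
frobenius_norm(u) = 2.79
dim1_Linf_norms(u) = [1.71, 1.8, 0.21]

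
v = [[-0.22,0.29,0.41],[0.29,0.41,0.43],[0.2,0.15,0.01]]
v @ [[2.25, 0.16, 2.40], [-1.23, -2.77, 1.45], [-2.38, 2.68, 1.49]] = [[-1.83, 0.26, 0.50], [-0.88, 0.06, 1.93], [0.24, -0.36, 0.71]]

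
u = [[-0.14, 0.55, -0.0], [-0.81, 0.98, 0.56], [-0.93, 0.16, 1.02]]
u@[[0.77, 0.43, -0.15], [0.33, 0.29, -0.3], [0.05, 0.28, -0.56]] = [[0.07, 0.10, -0.14],[-0.27, 0.09, -0.49],[-0.61, -0.07, -0.48]]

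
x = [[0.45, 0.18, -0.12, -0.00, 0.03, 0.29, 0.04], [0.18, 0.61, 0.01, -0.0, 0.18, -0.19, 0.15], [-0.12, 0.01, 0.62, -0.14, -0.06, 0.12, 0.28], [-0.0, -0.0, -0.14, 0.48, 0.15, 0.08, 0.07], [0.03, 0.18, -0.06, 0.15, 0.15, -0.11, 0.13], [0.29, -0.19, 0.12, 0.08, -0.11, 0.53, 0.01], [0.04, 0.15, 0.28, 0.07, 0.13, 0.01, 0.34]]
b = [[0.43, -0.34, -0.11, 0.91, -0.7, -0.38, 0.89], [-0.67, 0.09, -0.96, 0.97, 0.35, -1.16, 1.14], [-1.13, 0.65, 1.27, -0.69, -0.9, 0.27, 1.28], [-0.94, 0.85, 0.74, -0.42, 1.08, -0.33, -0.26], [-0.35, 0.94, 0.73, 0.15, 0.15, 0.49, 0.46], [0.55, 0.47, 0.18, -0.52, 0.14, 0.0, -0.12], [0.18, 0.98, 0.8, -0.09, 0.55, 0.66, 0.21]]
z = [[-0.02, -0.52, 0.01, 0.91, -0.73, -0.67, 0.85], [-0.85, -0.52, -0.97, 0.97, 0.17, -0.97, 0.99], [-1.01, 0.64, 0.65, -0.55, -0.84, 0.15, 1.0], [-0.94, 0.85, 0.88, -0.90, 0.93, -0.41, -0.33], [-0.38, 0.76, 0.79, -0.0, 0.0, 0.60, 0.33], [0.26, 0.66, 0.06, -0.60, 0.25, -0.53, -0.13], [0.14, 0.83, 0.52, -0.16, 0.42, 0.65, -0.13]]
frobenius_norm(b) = 4.79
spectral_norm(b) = 3.14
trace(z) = -1.45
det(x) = -0.00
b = z + x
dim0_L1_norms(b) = [4.25, 4.32, 4.79, 3.75, 3.87, 3.29, 4.36]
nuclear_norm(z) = 9.74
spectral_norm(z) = 3.15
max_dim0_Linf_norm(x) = 0.62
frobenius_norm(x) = 1.55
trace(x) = 3.18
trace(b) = 1.73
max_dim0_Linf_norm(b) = 1.28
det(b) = -1.29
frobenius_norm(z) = 4.53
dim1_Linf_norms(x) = [0.45, 0.61, 0.62, 0.48, 0.18, 0.53, 0.34]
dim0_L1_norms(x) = [1.11, 1.32, 1.35, 0.92, 0.81, 1.33, 1.02]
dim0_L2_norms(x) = [0.58, 0.7, 0.72, 0.53, 0.33, 0.66, 0.49]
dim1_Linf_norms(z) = [0.91, 0.99, 1.01, 0.94, 0.79, 0.66, 0.83]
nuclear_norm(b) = 10.41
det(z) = -0.22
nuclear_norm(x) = 3.19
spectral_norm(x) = 0.87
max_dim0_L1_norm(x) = 1.35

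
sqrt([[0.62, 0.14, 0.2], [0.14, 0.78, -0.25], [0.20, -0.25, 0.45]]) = [[0.76, 0.1, 0.16], [0.1, 0.86, -0.18], [0.16, -0.18, 0.63]]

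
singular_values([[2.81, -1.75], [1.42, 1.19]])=[3.38, 1.73]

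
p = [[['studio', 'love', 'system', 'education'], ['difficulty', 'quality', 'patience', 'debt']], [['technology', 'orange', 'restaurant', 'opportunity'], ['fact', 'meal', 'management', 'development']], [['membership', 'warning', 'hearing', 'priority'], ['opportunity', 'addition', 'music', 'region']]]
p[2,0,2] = 'hearing'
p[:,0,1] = ['love', 'orange', 'warning']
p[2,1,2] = 'music'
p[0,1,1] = 'quality'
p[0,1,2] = 'patience'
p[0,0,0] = 'studio'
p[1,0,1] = 'orange'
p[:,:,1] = [['love', 'quality'], ['orange', 'meal'], ['warning', 'addition']]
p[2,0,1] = 'warning'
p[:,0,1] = ['love', 'orange', 'warning']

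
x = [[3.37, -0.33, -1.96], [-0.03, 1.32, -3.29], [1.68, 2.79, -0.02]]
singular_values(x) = [4.79, 2.81, 2.76]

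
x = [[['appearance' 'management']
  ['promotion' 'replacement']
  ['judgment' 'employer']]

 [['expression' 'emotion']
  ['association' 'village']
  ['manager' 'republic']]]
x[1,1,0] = 'association'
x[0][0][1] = 'management'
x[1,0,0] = 'expression'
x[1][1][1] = 'village'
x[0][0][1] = 'management'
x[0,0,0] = 'appearance'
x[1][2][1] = 'republic'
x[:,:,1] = [['management', 'replacement', 'employer'], ['emotion', 'village', 'republic']]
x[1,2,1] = 'republic'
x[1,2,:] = ['manager', 'republic']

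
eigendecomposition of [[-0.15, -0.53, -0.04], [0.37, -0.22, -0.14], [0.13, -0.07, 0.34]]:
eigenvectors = [[(-0.76+0j), -0.76-0.00j, 0.10+0.00j],[-0.07+0.63j, (-0.07-0.63j), -0.17+0.00j],[0.06+0.13j, (0.06-0.13j), 0.98+0.00j]]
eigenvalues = [(-0.2+0.45j), (-0.2-0.45j), (0.37+0j)]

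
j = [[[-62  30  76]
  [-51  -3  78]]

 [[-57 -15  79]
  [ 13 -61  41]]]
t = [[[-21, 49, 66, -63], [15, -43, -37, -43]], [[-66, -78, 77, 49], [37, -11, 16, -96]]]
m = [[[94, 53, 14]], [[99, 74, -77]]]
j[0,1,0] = -51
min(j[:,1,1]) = -61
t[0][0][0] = -21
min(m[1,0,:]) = -77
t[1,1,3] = -96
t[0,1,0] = 15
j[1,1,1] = -61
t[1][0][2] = 77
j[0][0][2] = 76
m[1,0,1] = 74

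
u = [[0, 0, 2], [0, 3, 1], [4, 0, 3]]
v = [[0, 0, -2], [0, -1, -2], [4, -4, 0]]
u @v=[[8, -8, 0], [4, -7, -6], [12, -12, -8]]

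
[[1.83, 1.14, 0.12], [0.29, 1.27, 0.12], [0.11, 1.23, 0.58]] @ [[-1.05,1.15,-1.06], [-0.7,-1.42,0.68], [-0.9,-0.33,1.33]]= [[-2.83,0.45,-1.01], [-1.3,-1.51,0.72], [-1.50,-1.81,1.49]]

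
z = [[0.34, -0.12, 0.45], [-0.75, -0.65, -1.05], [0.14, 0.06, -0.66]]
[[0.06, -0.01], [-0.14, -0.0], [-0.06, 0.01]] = z @ [[0.05, -0.01], [-0.01, 0.03], [0.10, -0.01]]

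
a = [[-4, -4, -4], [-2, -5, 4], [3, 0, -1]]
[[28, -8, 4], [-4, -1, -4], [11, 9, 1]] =a@[[2, 3, 0], [-4, -1, 0], [-5, 0, -1]]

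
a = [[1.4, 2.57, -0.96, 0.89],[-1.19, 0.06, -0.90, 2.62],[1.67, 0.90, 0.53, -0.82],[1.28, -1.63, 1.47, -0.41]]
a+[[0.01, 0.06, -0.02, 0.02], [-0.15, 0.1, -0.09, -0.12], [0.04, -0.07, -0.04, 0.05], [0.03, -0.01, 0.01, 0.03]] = [[1.41,  2.63,  -0.98,  0.91], [-1.34,  0.16,  -0.99,  2.50], [1.71,  0.83,  0.49,  -0.77], [1.31,  -1.64,  1.48,  -0.38]]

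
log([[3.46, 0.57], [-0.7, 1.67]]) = [[1.27, 0.23],[-0.28, 0.55]]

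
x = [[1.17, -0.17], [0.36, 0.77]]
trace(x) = 1.94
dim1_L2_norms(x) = [1.18, 0.85]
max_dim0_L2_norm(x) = 1.22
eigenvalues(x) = [(0.97+0.15j), (0.97-0.15j)]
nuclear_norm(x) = 2.01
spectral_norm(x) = 1.23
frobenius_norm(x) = 1.46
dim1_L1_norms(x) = [1.34, 1.13]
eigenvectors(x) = [[(0.46+0.33j), (0.46-0.33j)], [(0.82+0j), (0.82-0j)]]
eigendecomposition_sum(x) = [[0.58-0.59j, -0.08+0.57j],[0.18-1.20j, 0.38+0.74j]] + [[0.58+0.59j, (-0.08-0.57j)], [0.18+1.20j, (0.38-0.74j)]]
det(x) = 0.96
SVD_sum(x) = [[1.15, 0.10], [0.42, 0.04]] + [[0.02,-0.27], [-0.06,0.73]]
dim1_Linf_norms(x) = [1.17, 0.77]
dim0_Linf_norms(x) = [1.17, 0.77]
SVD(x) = [[-0.94, -0.35], [-0.35, 0.94]] @ diag([1.226963013013771, 0.7841312165040804]) @ [[-1.00, -0.09],[-0.09, 1.0]]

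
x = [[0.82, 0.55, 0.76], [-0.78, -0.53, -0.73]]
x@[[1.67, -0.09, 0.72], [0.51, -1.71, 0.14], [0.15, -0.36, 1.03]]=[[1.76,  -1.29,  1.45], [-1.68,  1.24,  -1.39]]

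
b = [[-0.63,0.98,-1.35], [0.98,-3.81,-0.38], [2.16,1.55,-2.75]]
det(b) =-18.296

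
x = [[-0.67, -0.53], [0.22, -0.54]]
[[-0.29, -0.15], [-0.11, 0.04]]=x @ [[0.21, 0.21], [0.29, 0.01]]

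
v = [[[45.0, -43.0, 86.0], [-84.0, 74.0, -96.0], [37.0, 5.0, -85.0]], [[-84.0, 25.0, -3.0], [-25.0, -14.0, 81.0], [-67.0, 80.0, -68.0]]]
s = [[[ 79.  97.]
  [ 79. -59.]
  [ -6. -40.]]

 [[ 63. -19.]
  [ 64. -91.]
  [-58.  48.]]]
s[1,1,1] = -91.0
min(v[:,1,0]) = -84.0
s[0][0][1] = 97.0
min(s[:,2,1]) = -40.0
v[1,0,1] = 25.0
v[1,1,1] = -14.0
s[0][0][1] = 97.0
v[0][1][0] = -84.0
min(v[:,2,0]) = -67.0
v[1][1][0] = -25.0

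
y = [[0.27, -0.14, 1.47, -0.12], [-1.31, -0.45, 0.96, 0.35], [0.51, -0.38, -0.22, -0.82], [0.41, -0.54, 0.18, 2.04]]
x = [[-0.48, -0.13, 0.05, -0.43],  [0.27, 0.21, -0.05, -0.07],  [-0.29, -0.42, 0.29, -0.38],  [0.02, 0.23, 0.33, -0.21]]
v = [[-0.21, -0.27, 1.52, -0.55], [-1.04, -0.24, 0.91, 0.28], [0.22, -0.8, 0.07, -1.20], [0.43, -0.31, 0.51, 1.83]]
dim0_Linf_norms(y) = [1.31, 0.54, 1.47, 2.04]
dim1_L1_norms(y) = [2.0, 3.07, 1.93, 3.17]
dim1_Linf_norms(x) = [0.48, 0.27, 0.42, 0.33]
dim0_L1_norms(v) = [1.9, 1.62, 3.01, 3.86]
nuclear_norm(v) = 5.98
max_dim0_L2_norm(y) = 2.23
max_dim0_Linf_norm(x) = 0.48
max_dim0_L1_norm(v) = 3.86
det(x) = -0.03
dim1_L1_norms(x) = [1.09, 0.6, 1.38, 0.79]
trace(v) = 1.45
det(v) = 3.01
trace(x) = -0.19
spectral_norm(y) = 2.35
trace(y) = 1.64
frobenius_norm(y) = 3.32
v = x + y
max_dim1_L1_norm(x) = 1.38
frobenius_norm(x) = 1.12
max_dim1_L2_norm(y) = 2.16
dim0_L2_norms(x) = [0.62, 0.54, 0.44, 0.62]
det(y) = 3.43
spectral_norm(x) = 0.95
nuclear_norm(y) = 6.11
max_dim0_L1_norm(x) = 1.09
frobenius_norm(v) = 3.29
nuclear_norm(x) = 1.92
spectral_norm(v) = 2.29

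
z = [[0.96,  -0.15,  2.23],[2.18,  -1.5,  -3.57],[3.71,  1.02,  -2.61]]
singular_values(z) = [6.13, 2.69, 1.56]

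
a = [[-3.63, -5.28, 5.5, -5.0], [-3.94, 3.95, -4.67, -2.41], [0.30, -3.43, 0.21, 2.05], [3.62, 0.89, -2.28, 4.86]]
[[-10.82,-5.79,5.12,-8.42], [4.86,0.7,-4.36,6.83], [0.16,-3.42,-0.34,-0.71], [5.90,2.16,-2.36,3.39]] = a @ [[-0.11, 1.53, -0.11, -0.4], [0.32, 0.49, 0.22, 0.37], [-1.06, -0.5, 1.16, -1.04], [0.74, -1.02, 0.1, 0.44]]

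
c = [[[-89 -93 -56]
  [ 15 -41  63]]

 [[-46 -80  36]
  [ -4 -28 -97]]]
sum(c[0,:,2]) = 7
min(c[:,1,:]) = -97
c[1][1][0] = -4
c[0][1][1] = -41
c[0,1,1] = -41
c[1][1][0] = -4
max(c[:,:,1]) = -28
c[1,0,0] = -46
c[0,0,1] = -93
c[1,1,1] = -28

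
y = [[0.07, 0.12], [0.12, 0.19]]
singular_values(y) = [0.26, 0.0]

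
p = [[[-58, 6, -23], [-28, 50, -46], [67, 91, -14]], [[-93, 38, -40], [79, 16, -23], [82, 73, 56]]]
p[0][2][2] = -14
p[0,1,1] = 50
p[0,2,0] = 67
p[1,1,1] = 16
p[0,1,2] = -46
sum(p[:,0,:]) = -170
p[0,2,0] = 67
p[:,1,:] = [[-28, 50, -46], [79, 16, -23]]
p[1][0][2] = -40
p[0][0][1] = 6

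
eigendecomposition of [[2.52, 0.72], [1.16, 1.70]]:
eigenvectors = [[0.77, -0.45], [0.63, 0.89]]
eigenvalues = [3.11, 1.11]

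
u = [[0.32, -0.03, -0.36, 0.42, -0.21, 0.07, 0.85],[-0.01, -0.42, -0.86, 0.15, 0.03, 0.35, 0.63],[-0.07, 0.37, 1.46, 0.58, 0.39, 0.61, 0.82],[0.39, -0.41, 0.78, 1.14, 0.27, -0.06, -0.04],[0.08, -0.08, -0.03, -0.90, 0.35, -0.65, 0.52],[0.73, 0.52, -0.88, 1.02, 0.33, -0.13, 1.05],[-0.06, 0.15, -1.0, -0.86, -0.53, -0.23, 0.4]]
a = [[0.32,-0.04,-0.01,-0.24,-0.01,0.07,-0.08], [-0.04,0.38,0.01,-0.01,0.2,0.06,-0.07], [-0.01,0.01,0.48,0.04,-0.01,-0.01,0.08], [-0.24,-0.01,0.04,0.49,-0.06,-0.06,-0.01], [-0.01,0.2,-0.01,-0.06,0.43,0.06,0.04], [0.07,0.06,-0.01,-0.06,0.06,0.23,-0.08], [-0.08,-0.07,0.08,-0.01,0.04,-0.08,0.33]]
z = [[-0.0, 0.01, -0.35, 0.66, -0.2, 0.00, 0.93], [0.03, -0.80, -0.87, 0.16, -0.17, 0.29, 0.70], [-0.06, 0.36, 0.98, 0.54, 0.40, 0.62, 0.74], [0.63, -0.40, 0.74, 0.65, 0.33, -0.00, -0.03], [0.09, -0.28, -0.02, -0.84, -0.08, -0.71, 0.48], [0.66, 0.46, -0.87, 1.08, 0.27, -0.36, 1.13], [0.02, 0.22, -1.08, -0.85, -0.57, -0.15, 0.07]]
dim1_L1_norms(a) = [0.77, 0.77, 0.64, 0.91, 0.81, 0.57, 0.69]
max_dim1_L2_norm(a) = 0.55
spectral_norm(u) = 2.66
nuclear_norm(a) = 2.66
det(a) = 0.00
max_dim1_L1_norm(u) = 4.66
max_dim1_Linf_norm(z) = 1.13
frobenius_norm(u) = 4.06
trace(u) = 3.12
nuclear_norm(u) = 8.74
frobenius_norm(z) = 3.93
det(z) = 0.98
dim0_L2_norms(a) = [0.42, 0.44, 0.49, 0.55, 0.48, 0.27, 0.37]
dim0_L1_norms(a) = [0.77, 0.77, 0.64, 0.91, 0.81, 0.57, 0.69]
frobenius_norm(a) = 1.16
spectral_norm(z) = 2.46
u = z + a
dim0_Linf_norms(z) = [0.66, 0.8, 1.08, 1.08, 0.57, 0.71, 1.13]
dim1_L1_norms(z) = [2.15, 3.02, 3.7, 2.78, 2.5, 4.83, 2.96]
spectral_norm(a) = 0.72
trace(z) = 0.46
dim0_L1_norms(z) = [1.49, 2.53, 4.91, 4.78, 2.02, 2.13, 4.08]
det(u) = -0.06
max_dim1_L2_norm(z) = 2.01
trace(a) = 2.66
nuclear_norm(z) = 8.83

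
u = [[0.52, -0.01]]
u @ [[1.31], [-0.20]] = [[0.68]]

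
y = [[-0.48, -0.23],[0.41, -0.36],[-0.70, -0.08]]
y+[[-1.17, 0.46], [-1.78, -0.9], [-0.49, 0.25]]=[[-1.65, 0.23], [-1.37, -1.26], [-1.19, 0.17]]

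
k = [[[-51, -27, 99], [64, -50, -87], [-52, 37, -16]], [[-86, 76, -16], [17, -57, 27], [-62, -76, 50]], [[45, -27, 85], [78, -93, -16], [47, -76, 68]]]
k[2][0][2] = 85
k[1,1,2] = 27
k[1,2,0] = -62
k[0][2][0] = -52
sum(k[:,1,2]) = -76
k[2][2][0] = 47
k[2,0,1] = -27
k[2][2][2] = 68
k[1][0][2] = -16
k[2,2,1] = -76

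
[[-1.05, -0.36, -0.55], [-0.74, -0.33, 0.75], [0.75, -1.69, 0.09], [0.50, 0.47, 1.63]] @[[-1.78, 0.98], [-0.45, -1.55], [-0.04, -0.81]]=[[2.05, -0.03], [1.44, -0.82], [-0.58, 3.28], [-1.17, -1.56]]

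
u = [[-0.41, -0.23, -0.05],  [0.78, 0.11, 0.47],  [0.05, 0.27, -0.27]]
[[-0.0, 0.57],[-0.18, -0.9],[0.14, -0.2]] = u @ [[-0.04, -0.62],[0.15, -1.23],[-0.36, -0.6]]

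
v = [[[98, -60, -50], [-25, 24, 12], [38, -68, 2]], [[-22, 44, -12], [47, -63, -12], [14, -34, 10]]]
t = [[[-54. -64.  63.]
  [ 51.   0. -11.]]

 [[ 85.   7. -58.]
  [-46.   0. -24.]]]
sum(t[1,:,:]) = -36.0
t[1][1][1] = 0.0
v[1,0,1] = 44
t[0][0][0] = -54.0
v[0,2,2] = 2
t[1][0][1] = 7.0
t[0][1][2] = -11.0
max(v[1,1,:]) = 47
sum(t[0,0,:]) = -55.0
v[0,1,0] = -25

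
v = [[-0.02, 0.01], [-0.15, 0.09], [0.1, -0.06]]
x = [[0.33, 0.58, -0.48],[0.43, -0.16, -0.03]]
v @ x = [[-0.00, -0.01, 0.01], [-0.01, -0.1, 0.07], [0.01, 0.07, -0.05]]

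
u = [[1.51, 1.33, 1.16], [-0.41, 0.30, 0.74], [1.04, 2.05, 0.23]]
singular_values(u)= [3.16, 0.99, 0.76]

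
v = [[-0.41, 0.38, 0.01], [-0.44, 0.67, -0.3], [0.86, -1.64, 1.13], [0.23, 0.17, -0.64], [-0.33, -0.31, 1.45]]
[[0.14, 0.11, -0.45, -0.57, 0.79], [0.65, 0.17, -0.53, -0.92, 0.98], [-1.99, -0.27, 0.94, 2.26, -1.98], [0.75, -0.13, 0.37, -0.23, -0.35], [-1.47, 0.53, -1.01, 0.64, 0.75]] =v @ [[0.78,  0.8,  -0.34,  0.88,  -0.77], [1.23,  1.13,  -1.51,  -0.56,  1.22], [-0.57,  0.79,  -1.1,  0.52,  0.60]]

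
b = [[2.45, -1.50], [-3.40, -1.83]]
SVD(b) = [[-0.49, 0.87], [0.87, 0.49]] @ diag([4.252313741887121, 2.253714232230421]) @ [[-0.98, -0.20], [0.2, -0.98]]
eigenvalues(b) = [3.42, -2.8]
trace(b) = 0.62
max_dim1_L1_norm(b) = 5.23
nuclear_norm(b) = 6.51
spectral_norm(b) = 4.25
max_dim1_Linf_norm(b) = 3.4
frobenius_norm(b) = 4.81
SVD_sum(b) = [[2.06, 0.42], [-3.62, -0.74]] + [[0.39, -1.92], [0.22, -1.09]]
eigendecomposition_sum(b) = [[2.89,-0.82], [-1.87,0.53]] + [[-0.44, -0.68], [-1.53, -2.36]]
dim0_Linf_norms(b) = [3.4, 1.83]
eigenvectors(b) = [[0.84, 0.27], [-0.54, 0.96]]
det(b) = -9.58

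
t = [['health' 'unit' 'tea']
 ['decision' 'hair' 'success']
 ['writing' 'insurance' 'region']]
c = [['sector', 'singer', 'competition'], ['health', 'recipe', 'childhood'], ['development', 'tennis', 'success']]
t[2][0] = 'writing'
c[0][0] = 'sector'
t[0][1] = 'unit'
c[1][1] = 'recipe'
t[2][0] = 'writing'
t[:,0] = ['health', 'decision', 'writing']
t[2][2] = 'region'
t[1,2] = 'success'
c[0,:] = ['sector', 'singer', 'competition']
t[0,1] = 'unit'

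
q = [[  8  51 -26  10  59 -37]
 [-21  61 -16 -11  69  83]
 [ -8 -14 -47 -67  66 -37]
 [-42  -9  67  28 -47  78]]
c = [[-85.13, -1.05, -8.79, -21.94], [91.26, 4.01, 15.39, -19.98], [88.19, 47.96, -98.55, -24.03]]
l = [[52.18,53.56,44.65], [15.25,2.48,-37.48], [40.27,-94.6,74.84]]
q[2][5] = -37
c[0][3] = -21.94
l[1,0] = 15.25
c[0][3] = -21.94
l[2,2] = 74.84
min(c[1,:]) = -19.98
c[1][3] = -19.98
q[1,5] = 83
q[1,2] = -16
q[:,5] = [-37, 83, -37, 78]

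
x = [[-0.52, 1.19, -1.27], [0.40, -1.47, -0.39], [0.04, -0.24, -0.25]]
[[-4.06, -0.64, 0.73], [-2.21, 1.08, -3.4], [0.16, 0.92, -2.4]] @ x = [[1.88, -4.07, 5.22],[1.45, -3.4, 3.24],[0.19, -0.59, 0.04]]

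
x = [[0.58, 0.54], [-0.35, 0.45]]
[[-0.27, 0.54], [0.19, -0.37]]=x @ [[-0.50, 0.99], [0.03, -0.06]]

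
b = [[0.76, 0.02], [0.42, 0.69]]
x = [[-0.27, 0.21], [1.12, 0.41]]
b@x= [[-0.18, 0.17], [0.66, 0.37]]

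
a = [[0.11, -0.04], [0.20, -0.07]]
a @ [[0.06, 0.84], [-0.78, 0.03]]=[[0.04, 0.09], [0.07, 0.17]]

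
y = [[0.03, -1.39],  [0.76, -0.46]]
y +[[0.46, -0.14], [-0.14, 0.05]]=[[0.49, -1.53],[0.62, -0.41]]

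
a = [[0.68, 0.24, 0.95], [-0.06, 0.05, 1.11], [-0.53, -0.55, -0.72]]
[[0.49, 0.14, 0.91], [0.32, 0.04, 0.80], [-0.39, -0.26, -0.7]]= a @ [[0.30, 0.02, 0.3], [0.02, 0.43, 0.02], [0.3, 0.02, 0.74]]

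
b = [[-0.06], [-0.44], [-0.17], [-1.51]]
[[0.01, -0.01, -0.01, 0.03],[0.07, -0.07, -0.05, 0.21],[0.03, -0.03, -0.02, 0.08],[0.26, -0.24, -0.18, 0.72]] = b@ [[-0.17, 0.16, 0.12, -0.48]]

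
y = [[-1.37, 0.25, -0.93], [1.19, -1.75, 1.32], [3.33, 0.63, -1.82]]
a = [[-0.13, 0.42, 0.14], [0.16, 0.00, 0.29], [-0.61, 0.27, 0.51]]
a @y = [[1.14, -0.68, 0.42], [0.75, 0.22, -0.68], [2.86, -0.3, -0.0]]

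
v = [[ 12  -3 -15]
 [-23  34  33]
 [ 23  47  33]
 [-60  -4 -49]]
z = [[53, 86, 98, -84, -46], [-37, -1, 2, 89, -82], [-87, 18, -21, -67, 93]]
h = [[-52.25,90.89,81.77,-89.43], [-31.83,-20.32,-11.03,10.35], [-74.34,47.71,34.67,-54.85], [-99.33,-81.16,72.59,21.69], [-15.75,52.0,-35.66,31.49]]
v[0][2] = -15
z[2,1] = 18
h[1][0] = -31.83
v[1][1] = 34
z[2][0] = -87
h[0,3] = -89.43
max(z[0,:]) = 98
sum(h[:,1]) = 89.12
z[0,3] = -84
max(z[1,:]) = 89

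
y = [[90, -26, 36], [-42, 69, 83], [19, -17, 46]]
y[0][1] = -26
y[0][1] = -26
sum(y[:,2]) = 165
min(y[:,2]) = 36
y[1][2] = 83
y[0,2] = 36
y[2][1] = -17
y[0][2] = 36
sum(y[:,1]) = 26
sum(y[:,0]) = 67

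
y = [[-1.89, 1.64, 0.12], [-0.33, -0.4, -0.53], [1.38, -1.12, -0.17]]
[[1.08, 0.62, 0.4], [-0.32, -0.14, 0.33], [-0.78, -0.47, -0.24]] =y@[[-0.12, -0.19, -0.21], [0.50, 0.14, 0.04], [0.30, 0.28, -0.53]]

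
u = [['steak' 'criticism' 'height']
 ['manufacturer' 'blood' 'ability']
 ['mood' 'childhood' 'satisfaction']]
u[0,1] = 'criticism'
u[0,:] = ['steak', 'criticism', 'height']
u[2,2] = 'satisfaction'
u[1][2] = 'ability'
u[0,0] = 'steak'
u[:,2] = ['height', 'ability', 'satisfaction']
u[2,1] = 'childhood'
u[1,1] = 'blood'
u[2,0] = 'mood'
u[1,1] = 'blood'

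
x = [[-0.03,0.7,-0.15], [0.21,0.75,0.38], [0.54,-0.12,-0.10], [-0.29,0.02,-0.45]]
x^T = [[-0.03, 0.21, 0.54, -0.29], [0.7, 0.75, -0.12, 0.02], [-0.15, 0.38, -0.10, -0.45]]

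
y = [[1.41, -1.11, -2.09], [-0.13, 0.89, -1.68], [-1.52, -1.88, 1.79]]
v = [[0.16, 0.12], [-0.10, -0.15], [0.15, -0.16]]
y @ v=[[0.02,0.67], [-0.36,0.12], [0.21,-0.19]]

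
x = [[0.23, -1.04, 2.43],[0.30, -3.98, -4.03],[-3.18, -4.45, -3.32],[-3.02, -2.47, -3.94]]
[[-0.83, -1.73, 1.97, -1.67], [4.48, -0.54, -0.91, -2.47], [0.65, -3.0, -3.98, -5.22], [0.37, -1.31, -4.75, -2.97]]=x @ [[1.03,0.52,1.04,0.59],[-0.42,0.66,-0.29,0.99],[-0.62,-0.48,0.59,-0.32]]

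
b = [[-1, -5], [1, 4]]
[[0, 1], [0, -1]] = b@[[0, -1], [0, 0]]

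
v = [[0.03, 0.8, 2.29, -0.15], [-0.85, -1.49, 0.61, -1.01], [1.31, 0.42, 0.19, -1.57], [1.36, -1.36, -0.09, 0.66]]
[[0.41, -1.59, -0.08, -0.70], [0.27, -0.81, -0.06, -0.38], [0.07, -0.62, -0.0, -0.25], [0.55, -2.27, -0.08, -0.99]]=v @ [[0.17,-0.85,-0.02,-0.36], [-0.22,0.78,0.04,0.35], [0.26,-0.97,-0.05,-0.43], [0.07,-0.22,-0.01,-0.10]]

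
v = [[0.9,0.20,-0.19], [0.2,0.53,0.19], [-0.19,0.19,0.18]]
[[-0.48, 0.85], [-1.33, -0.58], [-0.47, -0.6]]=v@[[0.18,0.65], [-2.74,-0.61], [0.47,-2.02]]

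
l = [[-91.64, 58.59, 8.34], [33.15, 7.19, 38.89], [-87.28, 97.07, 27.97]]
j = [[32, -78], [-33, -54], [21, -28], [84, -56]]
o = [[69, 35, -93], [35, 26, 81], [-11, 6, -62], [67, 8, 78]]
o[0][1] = 35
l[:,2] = [8.34, 38.89, 27.97]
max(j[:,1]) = -28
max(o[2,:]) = 6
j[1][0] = -33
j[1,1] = -54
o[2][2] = -62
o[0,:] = [69, 35, -93]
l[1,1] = 7.19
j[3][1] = -56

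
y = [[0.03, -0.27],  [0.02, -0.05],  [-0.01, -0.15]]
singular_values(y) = [0.31, 0.03]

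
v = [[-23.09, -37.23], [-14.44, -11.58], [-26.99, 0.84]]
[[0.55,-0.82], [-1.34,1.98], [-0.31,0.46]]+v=[[-22.54, -38.05], [-15.78, -9.60], [-27.30, 1.30]]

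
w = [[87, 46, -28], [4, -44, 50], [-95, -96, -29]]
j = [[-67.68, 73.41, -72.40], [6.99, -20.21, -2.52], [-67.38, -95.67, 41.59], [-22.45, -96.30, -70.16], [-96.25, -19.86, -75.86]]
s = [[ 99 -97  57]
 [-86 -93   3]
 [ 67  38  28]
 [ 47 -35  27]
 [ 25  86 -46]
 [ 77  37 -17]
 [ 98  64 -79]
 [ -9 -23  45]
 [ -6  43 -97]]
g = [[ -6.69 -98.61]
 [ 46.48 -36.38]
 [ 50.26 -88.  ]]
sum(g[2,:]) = -37.74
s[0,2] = 57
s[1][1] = -93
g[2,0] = 50.26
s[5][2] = -17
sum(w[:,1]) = -94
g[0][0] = -6.69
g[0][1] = -98.61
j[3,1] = -96.3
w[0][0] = 87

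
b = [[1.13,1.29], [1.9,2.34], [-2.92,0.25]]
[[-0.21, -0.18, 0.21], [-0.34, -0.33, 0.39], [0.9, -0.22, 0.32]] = b @ [[-0.3, 0.06, -0.09], [0.1, -0.19, 0.24]]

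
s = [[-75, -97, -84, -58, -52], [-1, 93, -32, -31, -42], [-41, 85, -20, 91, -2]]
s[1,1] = 93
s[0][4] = -52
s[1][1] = 93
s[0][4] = -52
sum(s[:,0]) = -117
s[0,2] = -84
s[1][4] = -42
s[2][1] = 85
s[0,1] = -97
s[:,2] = [-84, -32, -20]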